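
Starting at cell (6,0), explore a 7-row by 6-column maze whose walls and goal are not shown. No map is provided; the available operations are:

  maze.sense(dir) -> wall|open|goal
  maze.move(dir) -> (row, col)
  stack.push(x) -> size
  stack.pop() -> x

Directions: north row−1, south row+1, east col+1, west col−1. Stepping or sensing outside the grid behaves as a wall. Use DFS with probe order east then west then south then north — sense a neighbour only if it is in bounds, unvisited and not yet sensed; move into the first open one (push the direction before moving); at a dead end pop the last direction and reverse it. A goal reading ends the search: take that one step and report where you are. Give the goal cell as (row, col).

→ maze.sense(dir→east)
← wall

→ maze.sense(dir→north)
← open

→ stack.push(x→north)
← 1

→ maze.move(dir→north)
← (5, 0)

→ maze.sense(dir→east)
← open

→ stack.push(x→east)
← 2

→ maze.move(dir→east)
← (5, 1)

→ maze.sense(dir→east)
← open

→ stack.push(x→east)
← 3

→ maze.move(dir→east)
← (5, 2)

→ maze.sense(dir→east)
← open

→ stack.push(x→east)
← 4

→ maze.move(dir→east)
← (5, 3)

→ maze.sense(dir→east)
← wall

→ maze.sense(dir→south)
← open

→ stack.push(x→south)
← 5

→ maze.move(dir→south)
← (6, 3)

→ maze.sense(dir→east)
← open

→ stack.push(x→east)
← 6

→ maze.move(dir→east)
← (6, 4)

→ maze.sense(dir→east)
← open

→ stack.push(x→east)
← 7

→ maze.move(dir→east)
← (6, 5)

→ maze.sense(dir→north)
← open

→ stack.push(x→north)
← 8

→ maze.move(dir→north)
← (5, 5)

→ maze.sense(dir→north)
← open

→ stack.push(x→north)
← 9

→ maze.move(dir→north)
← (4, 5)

→ maze.sense(dir→west)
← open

→ stack.push(x→west)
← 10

→ maze.move(dir→west)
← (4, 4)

→ maze.sense(dir→west)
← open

→ stack.push(x→west)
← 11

→ maze.move(dir→west)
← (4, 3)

→ maze.sense(dir→west)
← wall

→ maze.sense(dir→north)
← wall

→ stack.pop()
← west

→ maze.move(dir→east)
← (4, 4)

→ maze.sense(dir→north)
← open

→ stack.push(x→north)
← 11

→ maze.move(dir→north)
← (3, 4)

→ maze.sense(dir→east)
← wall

→ maze.sense(dir→north)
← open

→ stack.push(x→north)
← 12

→ maze.move(dir→north)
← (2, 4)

→ maze.sense(dir→east)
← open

→ stack.push(x→east)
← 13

→ maze.move(dir→east)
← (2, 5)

→ maze.sense(dir→north)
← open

→ stack.push(x→north)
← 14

→ maze.move(dir→north)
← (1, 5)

→ maze.sense(dir→west)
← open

→ stack.push(x→west)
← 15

→ maze.move(dir→west)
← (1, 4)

→ maze.sense(dir→west)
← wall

→ maze.sense(dir→north)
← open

→ stack.push(x→north)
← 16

→ maze.move(dir→north)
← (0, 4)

→ maze.sense(dir→east)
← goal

→ maze.move(dir→east)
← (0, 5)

Answer: (0, 5)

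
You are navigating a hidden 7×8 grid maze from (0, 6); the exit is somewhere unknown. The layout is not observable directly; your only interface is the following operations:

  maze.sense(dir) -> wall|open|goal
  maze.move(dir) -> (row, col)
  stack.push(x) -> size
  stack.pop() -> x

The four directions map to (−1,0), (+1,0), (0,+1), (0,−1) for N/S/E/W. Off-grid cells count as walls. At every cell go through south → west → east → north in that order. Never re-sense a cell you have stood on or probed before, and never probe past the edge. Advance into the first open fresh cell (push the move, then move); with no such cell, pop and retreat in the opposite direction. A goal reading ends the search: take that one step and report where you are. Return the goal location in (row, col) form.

·→ sense(dir: south)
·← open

·→ push(x: south)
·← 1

·→ move(dir: south)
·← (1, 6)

·→ sense(dir: south)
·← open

·→ push(x: south)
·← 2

·→ move(dir: south)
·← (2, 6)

·→ sense(dir: south)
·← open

·→ push(x: south)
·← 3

·→ move(dir: south)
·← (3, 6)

·→ sense(dir: south)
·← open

·→ push(x: south)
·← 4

·→ move(dir: south)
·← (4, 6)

·→ sense(dir: south)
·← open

·→ push(x: south)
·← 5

·→ move(dir: south)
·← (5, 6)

·→ sense(dir: south)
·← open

·→ push(x: south)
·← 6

·→ move(dir: south)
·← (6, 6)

·→ sense(dir: west)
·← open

·→ push(x: west)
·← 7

·→ move(dir: west)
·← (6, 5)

·→ sense(dir: west)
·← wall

·→ sense(dir: north)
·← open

·→ push(x: north)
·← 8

·→ move(dir: north)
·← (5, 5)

·→ sense(dir: west)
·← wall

·→ sense(dir: north)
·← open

·→ push(x: north)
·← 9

·→ move(dir: north)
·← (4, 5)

·→ sense(dir: west)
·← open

·→ push(x: west)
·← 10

·→ move(dir: west)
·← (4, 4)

·→ sense(dir: west)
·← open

·→ push(x: west)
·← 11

·→ move(dir: west)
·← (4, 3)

·→ sense(dir: south)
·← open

·→ push(x: south)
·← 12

·→ move(dir: south)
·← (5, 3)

·→ sense(dir: south)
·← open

·→ push(x: south)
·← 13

·→ move(dir: south)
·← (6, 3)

·→ sense(dir: west)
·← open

·→ push(x: west)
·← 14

·→ move(dir: west)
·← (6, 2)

·→ sense(dir: west)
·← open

·→ push(x: west)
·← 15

·→ move(dir: west)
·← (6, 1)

·→ sense(dir: west)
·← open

·→ push(x: west)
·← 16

·→ move(dir: west)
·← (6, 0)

·→ sense(dir: north)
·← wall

·→ pop()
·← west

·→ move(dir: east)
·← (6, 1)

·→ sense(dir: north)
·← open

·→ push(x: north)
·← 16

·→ move(dir: north)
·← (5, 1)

·→ sense(dir: east)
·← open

·→ push(x: east)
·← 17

·→ move(dir: east)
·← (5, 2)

·→ sense(dir: north)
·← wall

·→ pop()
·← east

·→ move(dir: west)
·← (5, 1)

·→ sense(dir: north)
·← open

·→ push(x: north)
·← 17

·→ move(dir: north)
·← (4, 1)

·→ sense(dir: west)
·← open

·→ push(x: west)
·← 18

·→ move(dir: west)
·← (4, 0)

·→ sense(dir: north)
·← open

·→ push(x: north)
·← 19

·→ move(dir: north)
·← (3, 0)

·→ sense(dir: east)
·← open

·→ push(x: east)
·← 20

·→ move(dir: east)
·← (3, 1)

·→ sense(dir: east)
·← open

·→ push(x: east)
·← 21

·→ move(dir: east)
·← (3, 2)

·→ sense(dir: east)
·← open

·→ push(x: east)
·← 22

·→ move(dir: east)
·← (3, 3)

·→ sense(dir: east)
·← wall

·→ sense(dir: north)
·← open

·→ push(x: north)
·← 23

·→ move(dir: north)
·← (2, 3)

·→ sense(dir: west)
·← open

·→ push(x: west)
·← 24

·→ move(dir: west)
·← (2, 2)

·→ sense(dir: west)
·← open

·→ push(x: west)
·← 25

·→ move(dir: west)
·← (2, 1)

·→ sense(dir: west)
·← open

·→ push(x: west)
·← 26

·→ move(dir: west)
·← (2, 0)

·→ sense(dir: north)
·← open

·→ push(x: north)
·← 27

·→ move(dir: north)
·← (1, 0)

·→ sense(dir: east)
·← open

·→ push(x: east)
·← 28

·→ move(dir: east)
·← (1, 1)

·→ sense(dir: east)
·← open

·→ push(x: east)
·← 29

·→ move(dir: east)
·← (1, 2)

·→ sense(dir: east)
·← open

·→ push(x: east)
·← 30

·→ move(dir: east)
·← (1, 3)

·→ sense(dir: east)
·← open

·→ push(x: east)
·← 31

·→ move(dir: east)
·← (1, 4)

·→ sense(dir: south)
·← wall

·→ sense(dir: east)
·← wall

·→ sense(dir: north)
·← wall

·→ pop()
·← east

·→ move(dir: west)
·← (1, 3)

·→ sense(dir: north)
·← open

·→ push(x: north)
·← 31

·→ move(dir: north)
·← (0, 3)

·→ sense(dir: west)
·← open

·→ push(x: west)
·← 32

·→ move(dir: west)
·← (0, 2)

·→ sense(dir: west)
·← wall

·→ pop()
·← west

·→ move(dir: east)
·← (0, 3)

·→ pop()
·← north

·→ move(dir: south)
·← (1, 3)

·→ pop()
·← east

·→ move(dir: west)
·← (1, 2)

·→ pop()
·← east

·→ move(dir: west)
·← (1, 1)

·→ pop()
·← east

·→ move(dir: west)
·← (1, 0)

·→ sense(dir: north)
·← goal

·→ move(dir: north)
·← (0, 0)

Answer: (0, 0)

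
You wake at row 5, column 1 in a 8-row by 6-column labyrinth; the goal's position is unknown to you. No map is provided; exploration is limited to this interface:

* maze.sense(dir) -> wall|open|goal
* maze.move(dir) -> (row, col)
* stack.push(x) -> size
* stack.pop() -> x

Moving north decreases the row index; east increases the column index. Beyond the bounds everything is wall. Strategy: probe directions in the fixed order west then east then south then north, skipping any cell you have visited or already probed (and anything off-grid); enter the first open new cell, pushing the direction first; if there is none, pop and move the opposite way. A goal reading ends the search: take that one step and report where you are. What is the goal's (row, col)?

% 1. sense(dir→west) ~> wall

% 2. sense(dir→east) ~> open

% 3. push(x→east) ~> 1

% 4. move(dir→east) ~> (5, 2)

% 5. sense(dir→east) ~> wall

% 6. sense(dir→south) ~> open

% 7. push(x→south) ~> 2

% 8. move(dir→south) ~> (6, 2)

% 9. sense(dir→west) ~> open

% 10. push(x→west) ~> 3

% 11. move(dir→west) ~> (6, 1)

% 12. sense(dir→west) ~> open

% 13. push(x→west) ~> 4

% 14. move(dir→west) ~> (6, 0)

% 15. sense(dir→south) ~> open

% 16. push(x→south) ~> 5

% 17. move(dir→south) ~> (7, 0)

% 18. sense(dir→east) ~> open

% 19. push(x→east) ~> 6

% 20. move(dir→east) ~> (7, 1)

% 21. sense(dir→east) ~> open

% 22. push(x→east) ~> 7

% 23. move(dir→east) ~> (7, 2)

% 24. sense(dir→east) ~> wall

% 25. pop() ~> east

% 26. move(dir→west) ~> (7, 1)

% 27. pop() ~> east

% 28. move(dir→west) ~> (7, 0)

% 29. pop() ~> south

% 30. move(dir→north) ~> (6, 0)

% 31. pop() ~> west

% 32. move(dir→east) ~> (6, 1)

% 33. pop() ~> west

% 34. move(dir→east) ~> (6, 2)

% 35. sense(dir→east) ~> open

% 36. push(x→east) ~> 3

% 37. move(dir→east) ~> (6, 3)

% 38. sense(dir→east) ~> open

% 39. push(x→east) ~> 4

% 40. move(dir→east) ~> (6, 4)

% 41. sense(dir→east) ~> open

% 42. push(x→east) ~> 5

% 43. move(dir→east) ~> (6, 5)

% 44. sense(dir→south) ~> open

% 45. push(x→south) ~> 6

% 46. move(dir→south) ~> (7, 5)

% 47. sense(dir→west) ~> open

% 48. push(x→west) ~> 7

% 49. move(dir→west) ~> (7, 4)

% 50. pop() ~> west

% 51. move(dir→east) ~> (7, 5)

% 52. pop() ~> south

% 53. move(dir→north) ~> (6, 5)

% 54. sense(dir→north) ~> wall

% 55. pop() ~> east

% 56. move(dir→west) ~> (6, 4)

% 57. sense(dir→north) ~> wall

% 58. pop() ~> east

% 59. move(dir→west) ~> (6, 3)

% 60. pop() ~> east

% 61. move(dir→west) ~> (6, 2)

% 62. pop() ~> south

% 63. move(dir→north) ~> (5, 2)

% 64. sense(dir→north) ~> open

% 65. push(x→north) ~> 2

% 66. move(dir→north) ~> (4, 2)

% 67. sense(dir→west) ~> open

% 68. push(x→west) ~> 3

% 69. move(dir→west) ~> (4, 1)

% 70. sense(dir→west) ~> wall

% 71. sense(dir→north) ~> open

% 72. push(x→north) ~> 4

% 73. move(dir→north) ~> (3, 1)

% 74. sense(dir→west) ~> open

% 75. push(x→west) ~> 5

% 76. move(dir→west) ~> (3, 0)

% 77. sense(dir→north) ~> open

% 78. push(x→north) ~> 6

% 79. move(dir→north) ~> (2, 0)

% 80. sense(dir→east) ~> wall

% 81. sense(dir→north) ~> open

% 82. push(x→north) ~> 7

% 83. move(dir→north) ~> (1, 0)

% 84. sense(dir→east) ~> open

% 85. push(x→east) ~> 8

% 86. move(dir→east) ~> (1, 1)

% 87. sense(dir→east) ~> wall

% 88. sense(dir→north) ~> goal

% 89. move(dir→north) ~> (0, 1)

Answer: (0, 1)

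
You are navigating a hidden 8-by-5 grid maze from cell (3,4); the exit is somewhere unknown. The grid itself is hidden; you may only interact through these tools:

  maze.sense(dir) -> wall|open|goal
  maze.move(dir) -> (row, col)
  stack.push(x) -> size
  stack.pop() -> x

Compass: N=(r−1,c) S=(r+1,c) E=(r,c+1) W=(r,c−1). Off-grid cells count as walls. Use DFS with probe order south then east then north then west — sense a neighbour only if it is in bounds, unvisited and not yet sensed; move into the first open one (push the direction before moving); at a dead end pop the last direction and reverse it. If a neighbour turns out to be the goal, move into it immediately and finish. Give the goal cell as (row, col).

I use maze.sense passing south, and observe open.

I use stack.push passing south, and get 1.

I call maze.move passing south, which returns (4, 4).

I use maze.sense passing south, and get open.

I invoke stack.push passing south, and get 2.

I try maze.move passing south, and observe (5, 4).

Invoking maze.sense passing south, → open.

Now I run stack.push passing south, — result: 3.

Calling maze.move passing south, — result: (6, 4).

I run maze.sense passing south, and get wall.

Then maze.sense passing west, yielding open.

I invoke stack.push passing west, giving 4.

Now I run maze.move passing west, and observe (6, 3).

Using maze.sense passing south, which returns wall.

Then maze.sense passing north, and see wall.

Calling maze.sense passing west, : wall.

I try stack.pop, → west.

Next I call maze.move passing east, : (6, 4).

I call stack.pop, and observe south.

Next I call maze.move passing north, → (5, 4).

I run stack.pop, giving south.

I call maze.move passing north, — result: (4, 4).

I run maze.sense passing west, yielding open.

I run stack.push passing west, and get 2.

I run maze.move passing west, : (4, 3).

Now I run maze.sense passing north, : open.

I try stack.push passing north, yielding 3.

I call maze.move passing north, and see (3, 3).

Then maze.sense passing north, which returns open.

I run stack.push passing north, and observe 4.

Invoking maze.move passing north, → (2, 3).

Now I run maze.sense passing east, and get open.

I try stack.push passing east, — result: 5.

Then maze.move passing east, and observe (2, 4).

Next I call maze.sense passing north, : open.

I try stack.push passing north, and observe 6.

Now I run maze.move passing north, which returns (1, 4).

I run maze.sense passing north, and observe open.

Next I call stack.push passing north, — result: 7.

I call maze.move passing north, yielding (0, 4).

Now I run maze.sense passing west, : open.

I call stack.push passing west, : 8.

I call maze.move passing west, and see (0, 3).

I invoke maze.sense passing south, and see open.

Now I run stack.push passing south, — result: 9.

Next I call maze.move passing south, giving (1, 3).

Invoking maze.sense passing west, and observe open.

Calling stack.push passing west, → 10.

Next I call maze.move passing west, — result: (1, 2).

Calling maze.sense passing south, which returns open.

Using stack.push passing south, → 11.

Using maze.move passing south, which returns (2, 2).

Invoking maze.sense passing south, and observe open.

Calling stack.push passing south, and get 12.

I run maze.move passing south, giving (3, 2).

Using maze.sense passing south, — result: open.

Invoking stack.push passing south, : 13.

I invoke maze.move passing south, : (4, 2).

I invoke maze.sense passing south, which returns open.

Using stack.push passing south, and observe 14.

Then maze.move passing south, and observe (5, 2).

Next I call maze.sense passing west, giving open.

I try stack.push passing west, — result: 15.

Now I run maze.move passing west, → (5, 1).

I invoke maze.sense passing south, : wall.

Invoking maze.sense passing north, → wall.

Invoking maze.sense passing west, — result: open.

Next I call stack.push passing west, → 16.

I run maze.move passing west, → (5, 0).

I invoke maze.sense passing south, giving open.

I call stack.push passing south, and get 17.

I call maze.move passing south, → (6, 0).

Now I run maze.sense passing south, — result: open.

Then stack.push passing south, yielding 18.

Calling maze.move passing south, : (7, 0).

I try maze.sense passing east, — result: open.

Invoking stack.push passing east, and see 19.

I invoke maze.move passing east, → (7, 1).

Now I run maze.sense passing east, : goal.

Then maze.move passing east, : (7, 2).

Answer: (7, 2)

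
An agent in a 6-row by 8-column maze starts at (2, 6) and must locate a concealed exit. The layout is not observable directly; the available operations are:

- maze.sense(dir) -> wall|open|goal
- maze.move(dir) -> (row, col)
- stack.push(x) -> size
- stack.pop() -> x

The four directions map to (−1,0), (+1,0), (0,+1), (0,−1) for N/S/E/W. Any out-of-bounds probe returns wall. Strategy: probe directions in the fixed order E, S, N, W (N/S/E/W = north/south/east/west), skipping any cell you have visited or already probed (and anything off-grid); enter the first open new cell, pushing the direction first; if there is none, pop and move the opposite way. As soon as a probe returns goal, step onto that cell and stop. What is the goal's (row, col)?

% maze.sense dir→east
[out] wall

% maze.sense dir→south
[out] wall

% maze.sense dir→north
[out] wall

% maze.sense dir→west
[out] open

% stack.push x→west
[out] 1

% maze.move dir→west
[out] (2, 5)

% maze.sense dir→south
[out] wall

% maze.sense dir→north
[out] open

% stack.push x→north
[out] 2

% maze.move dir→north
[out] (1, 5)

% maze.sense dir→north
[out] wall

% maze.sense dir→west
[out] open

% stack.push x→west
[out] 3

% maze.move dir→west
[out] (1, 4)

% maze.sense dir→south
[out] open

% stack.push x→south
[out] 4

% maze.move dir→south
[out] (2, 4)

% maze.sense dir→south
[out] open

% stack.push x→south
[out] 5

% maze.move dir→south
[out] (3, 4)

% maze.sense dir→south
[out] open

% stack.push x→south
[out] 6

% maze.move dir→south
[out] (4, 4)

% maze.sense dir→east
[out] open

% stack.push x→east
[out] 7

% maze.move dir→east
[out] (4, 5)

% maze.sense dir→east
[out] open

% stack.push x→east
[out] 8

% maze.move dir→east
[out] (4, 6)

% maze.sense dir→east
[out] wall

% maze.sense dir→south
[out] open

% stack.push x→south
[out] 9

% maze.move dir→south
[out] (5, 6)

% maze.sense dir→east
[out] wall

% maze.sense dir→west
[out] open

% stack.push x→west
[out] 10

% maze.move dir→west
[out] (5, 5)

% maze.sense dir→west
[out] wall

% stack.pop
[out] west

% maze.move dir→east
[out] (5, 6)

% stack.pop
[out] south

% maze.move dir→north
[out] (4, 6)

% stack.pop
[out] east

% maze.move dir→west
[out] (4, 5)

% stack.pop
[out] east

% maze.move dir→west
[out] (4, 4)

% maze.sense dir→west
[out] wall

% stack.pop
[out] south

% maze.move dir→north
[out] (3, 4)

% maze.sense dir→west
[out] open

% stack.push x→west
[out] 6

% maze.move dir→west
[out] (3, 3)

% maze.sense dir→north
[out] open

% stack.push x→north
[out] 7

% maze.move dir→north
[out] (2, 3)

% maze.sense dir→north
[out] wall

% maze.sense dir→west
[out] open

% stack.push x→west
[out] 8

% maze.move dir→west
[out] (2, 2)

% maze.sense dir→south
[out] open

% stack.push x→south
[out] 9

% maze.move dir→south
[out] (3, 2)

% maze.sense dir→south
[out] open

% stack.push x→south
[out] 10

% maze.move dir→south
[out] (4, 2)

% maze.sense dir→south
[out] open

% stack.push x→south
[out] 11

% maze.move dir→south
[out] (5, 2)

% maze.sense dir→east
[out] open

% stack.push x→east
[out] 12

% maze.move dir→east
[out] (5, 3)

% stack.pop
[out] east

% maze.move dir→west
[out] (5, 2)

% maze.sense dir→west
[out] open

% stack.push x→west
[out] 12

% maze.move dir→west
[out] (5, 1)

% maze.sense dir→north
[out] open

% stack.push x→north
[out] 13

% maze.move dir→north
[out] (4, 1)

% maze.sense dir→north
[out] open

% stack.push x→north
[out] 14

% maze.move dir→north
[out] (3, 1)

% maze.sense dir→north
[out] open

% stack.push x→north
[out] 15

% maze.move dir→north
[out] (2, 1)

% maze.sense dir→north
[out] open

% stack.push x→north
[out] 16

% maze.move dir→north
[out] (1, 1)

% maze.sense dir→east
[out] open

% stack.push x→east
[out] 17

% maze.move dir→east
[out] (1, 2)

% maze.sense dir→north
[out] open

% stack.push x→north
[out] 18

% maze.move dir→north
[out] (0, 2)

% maze.sense dir→east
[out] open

% stack.push x→east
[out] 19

% maze.move dir→east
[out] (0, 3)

% maze.sense dir→east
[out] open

% stack.push x→east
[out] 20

% maze.move dir→east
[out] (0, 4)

% stack.pop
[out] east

% maze.move dir→west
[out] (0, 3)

% stack.pop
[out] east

% maze.move dir→west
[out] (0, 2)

% maze.sense dir→west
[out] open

% stack.push x→west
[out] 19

% maze.move dir→west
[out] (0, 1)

% maze.sense dir→west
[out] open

% stack.push x→west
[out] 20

% maze.move dir→west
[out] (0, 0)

% maze.sense dir→south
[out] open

% stack.push x→south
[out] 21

% maze.move dir→south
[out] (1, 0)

% maze.sense dir→south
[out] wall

% stack.pop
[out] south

% maze.move dir→north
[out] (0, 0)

% stack.pop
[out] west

% maze.move dir→east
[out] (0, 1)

% stack.pop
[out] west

% maze.move dir→east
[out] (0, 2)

% stack.pop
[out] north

% maze.move dir→south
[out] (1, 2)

% stack.pop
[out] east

% maze.move dir→west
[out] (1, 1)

% stack.pop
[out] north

% maze.move dir→south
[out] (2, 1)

% stack.pop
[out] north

% maze.move dir→south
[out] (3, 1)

% maze.sense dir→west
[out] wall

% stack.pop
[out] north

% maze.move dir→south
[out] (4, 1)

% maze.sense dir→west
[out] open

% stack.push x→west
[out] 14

% maze.move dir→west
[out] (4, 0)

% maze.sense dir→south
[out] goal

% maze.move dir→south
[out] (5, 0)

Answer: (5, 0)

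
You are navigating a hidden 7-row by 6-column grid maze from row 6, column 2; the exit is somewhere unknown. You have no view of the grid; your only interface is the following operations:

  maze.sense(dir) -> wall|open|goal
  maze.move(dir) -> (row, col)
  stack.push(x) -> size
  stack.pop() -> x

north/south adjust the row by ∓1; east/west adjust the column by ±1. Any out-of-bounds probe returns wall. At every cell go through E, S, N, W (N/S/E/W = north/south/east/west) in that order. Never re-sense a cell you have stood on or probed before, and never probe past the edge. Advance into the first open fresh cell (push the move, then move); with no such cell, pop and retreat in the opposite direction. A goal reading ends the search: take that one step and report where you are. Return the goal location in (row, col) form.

-> maze.sense(east)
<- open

-> stack.push(east)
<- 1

-> maze.move(east)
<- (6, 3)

-> maze.sense(east)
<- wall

-> maze.sense(north)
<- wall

-> stack.pop()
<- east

-> maze.move(west)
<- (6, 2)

-> maze.sense(north)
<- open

-> stack.push(north)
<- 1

-> maze.move(north)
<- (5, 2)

-> maze.sense(north)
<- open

-> stack.push(north)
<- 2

-> maze.move(north)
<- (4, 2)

-> maze.sense(east)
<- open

-> stack.push(east)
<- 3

-> maze.move(east)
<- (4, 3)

-> maze.sense(east)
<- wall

-> maze.sense(north)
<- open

-> stack.push(north)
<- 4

-> maze.move(north)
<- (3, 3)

-> maze.sense(east)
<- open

-> stack.push(east)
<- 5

-> maze.move(east)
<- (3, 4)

-> maze.sense(east)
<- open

-> stack.push(east)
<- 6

-> maze.move(east)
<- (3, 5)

-> maze.sense(south)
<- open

-> stack.push(south)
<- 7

-> maze.move(south)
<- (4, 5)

-> maze.sense(south)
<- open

-> stack.push(south)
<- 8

-> maze.move(south)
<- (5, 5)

-> maze.sense(south)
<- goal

-> maze.move(south)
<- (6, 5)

Answer: (6, 5)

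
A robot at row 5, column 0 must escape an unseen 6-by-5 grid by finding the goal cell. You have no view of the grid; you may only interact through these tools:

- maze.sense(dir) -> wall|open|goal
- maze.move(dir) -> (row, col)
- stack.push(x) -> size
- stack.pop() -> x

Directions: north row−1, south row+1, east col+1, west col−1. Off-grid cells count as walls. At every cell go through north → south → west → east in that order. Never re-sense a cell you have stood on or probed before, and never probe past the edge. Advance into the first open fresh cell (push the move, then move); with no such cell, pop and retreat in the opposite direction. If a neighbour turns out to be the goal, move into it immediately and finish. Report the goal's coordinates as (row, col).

>> maze.sense(dir=north)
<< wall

>> maze.sense(dir=east)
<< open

>> stack.push(x=east)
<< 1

>> maze.move(dir=east)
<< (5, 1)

>> maze.sense(dir=north)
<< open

>> stack.push(x=north)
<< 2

>> maze.move(dir=north)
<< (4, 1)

>> maze.sense(dir=north)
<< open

>> stack.push(x=north)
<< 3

>> maze.move(dir=north)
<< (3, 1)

>> maze.sense(dir=north)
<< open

>> stack.push(x=north)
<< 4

>> maze.move(dir=north)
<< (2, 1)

>> maze.sense(dir=north)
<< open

>> stack.push(x=north)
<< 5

>> maze.move(dir=north)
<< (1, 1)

>> maze.sense(dir=north)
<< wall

>> maze.sense(dir=west)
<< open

>> stack.push(x=west)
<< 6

>> maze.move(dir=west)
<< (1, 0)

>> maze.sense(dir=north)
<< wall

>> maze.sense(dir=south)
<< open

>> stack.push(x=south)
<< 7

>> maze.move(dir=south)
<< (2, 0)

>> maze.sense(dir=south)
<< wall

>> stack.pop()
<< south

>> maze.move(dir=north)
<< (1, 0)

>> stack.pop()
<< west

>> maze.move(dir=east)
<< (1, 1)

>> maze.sense(dir=east)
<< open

>> stack.push(x=east)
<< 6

>> maze.move(dir=east)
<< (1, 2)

>> maze.sense(dir=north)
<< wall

>> maze.sense(dir=south)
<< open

>> stack.push(x=south)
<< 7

>> maze.move(dir=south)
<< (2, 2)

>> maze.sense(dir=south)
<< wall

>> maze.sense(dir=east)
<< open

>> stack.push(x=east)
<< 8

>> maze.move(dir=east)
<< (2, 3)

>> maze.sense(dir=north)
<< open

>> stack.push(x=north)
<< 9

>> maze.move(dir=north)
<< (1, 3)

>> maze.sense(dir=north)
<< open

>> stack.push(x=north)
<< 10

>> maze.move(dir=north)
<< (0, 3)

>> maze.sense(dir=east)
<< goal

>> maze.move(dir=east)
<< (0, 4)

Answer: (0, 4)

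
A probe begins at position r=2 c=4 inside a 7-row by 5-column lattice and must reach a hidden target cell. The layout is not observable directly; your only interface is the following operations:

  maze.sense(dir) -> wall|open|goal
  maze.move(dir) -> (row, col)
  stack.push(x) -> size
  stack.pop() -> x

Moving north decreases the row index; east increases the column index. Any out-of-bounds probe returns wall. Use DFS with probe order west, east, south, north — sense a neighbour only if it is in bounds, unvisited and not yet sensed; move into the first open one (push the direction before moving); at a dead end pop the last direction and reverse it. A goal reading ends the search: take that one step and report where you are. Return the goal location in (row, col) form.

Act: maze.sense[dir→west]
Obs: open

Act: stack.push[x→west]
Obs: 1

Act: maze.move[dir→west]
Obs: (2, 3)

Act: maze.sense[dir→west]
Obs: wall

Act: maze.sense[dir→south]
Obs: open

Act: stack.push[x→south]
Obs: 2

Act: maze.move[dir→south]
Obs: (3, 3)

Act: maze.sense[dir→west]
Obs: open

Act: stack.push[x→west]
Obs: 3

Act: maze.move[dir→west]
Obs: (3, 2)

Act: maze.sense[dir→west]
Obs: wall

Act: maze.sense[dir→south]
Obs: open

Act: stack.push[x→south]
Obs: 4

Act: maze.move[dir→south]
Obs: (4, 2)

Act: maze.sense[dir→west]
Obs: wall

Act: maze.sense[dir→east]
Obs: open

Act: stack.push[x→east]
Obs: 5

Act: maze.move[dir→east]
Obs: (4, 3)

Act: maze.sense[dir→east]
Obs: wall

Act: maze.sense[dir→south]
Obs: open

Act: stack.push[x→south]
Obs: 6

Act: maze.move[dir→south]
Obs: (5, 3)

Act: maze.sense[dir→west]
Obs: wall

Act: maze.sense[dir→east]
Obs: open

Act: stack.push[x→east]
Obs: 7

Act: maze.move[dir→east]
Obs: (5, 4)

Act: maze.sense[dir→south]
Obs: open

Act: stack.push[x→south]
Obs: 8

Act: maze.move[dir→south]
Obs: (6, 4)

Act: maze.sense[dir→west]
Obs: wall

Act: stack.pop[]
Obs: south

Act: maze.move[dir→north]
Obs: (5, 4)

Act: stack.pop[]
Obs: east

Act: maze.move[dir→west]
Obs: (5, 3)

Act: stack.pop[]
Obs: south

Act: maze.move[dir→north]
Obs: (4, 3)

Act: stack.pop[]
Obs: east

Act: maze.move[dir→west]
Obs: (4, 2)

Act: stack.pop[]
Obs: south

Act: maze.move[dir→north]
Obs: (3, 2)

Act: stack.pop[]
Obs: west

Act: maze.move[dir→east]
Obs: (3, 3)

Act: maze.sense[dir→east]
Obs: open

Act: stack.push[x→east]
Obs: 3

Act: maze.move[dir→east]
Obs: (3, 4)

Act: stack.pop[]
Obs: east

Act: maze.move[dir→west]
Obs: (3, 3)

Act: stack.pop[]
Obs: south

Act: maze.move[dir→north]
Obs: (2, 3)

Act: maze.sense[dir→north]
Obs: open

Act: stack.push[x→north]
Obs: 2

Act: maze.move[dir→north]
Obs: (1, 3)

Act: maze.sense[dir→west]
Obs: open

Act: stack.push[x→west]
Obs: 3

Act: maze.move[dir→west]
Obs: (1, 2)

Act: maze.sense[dir→west]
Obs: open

Act: stack.push[x→west]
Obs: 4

Act: maze.move[dir→west]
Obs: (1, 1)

Act: maze.sense[dir→west]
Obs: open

Act: stack.push[x→west]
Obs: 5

Act: maze.move[dir→west]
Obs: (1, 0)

Act: maze.sense[dir→south]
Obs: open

Act: stack.push[x→south]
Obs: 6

Act: maze.move[dir→south]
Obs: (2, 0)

Act: maze.sense[dir→east]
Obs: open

Act: stack.push[x→east]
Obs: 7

Act: maze.move[dir→east]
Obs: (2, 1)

Act: stack.pop[]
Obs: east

Act: maze.move[dir→west]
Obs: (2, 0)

Act: maze.sense[dir→south]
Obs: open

Act: stack.push[x→south]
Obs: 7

Act: maze.move[dir→south]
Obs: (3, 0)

Act: maze.sense[dir→south]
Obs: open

Act: stack.push[x→south]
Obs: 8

Act: maze.move[dir→south]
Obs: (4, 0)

Act: maze.sense[dir→south]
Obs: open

Act: stack.push[x→south]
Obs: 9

Act: maze.move[dir→south]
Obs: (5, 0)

Act: maze.sense[dir→east]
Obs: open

Act: stack.push[x→east]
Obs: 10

Act: maze.move[dir→east]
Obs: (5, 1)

Act: maze.sense[dir→south]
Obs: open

Act: stack.push[x→south]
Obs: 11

Act: maze.move[dir→south]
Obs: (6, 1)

Act: maze.sense[dir→west]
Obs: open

Act: stack.push[x→west]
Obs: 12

Act: maze.move[dir→west]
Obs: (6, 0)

Act: stack.pop[]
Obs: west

Act: maze.move[dir→east]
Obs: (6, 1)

Act: maze.sense[dir→east]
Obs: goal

Act: maze.move[dir→east]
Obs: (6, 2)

Answer: (6, 2)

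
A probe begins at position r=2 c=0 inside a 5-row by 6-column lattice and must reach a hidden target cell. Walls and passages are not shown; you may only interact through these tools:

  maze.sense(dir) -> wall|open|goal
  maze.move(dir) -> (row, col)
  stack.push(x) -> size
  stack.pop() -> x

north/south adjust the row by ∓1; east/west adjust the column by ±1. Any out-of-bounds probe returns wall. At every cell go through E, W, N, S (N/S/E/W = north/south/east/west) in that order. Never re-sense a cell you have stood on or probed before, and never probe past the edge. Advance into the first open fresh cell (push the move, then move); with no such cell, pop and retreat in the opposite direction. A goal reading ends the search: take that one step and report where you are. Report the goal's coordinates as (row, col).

I call maze.sense passing east, and see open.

I invoke stack.push passing east, : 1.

Next I call maze.move passing east, and see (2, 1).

Next I call maze.sense passing east, which returns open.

Calling stack.push passing east, — result: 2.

Next I call maze.move passing east, yielding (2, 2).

Invoking maze.sense passing east, : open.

I call stack.push passing east, yielding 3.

Calling maze.move passing east, and see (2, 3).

I run maze.sense passing east, yielding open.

I use stack.push passing east, : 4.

Calling maze.move passing east, : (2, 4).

Calling maze.sense passing east, : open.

I use stack.push passing east, and get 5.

I try maze.move passing east, which returns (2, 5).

I invoke maze.sense passing north, and get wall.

I try maze.sense passing south, which returns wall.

Using stack.pop, yielding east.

Next I call maze.move passing west, : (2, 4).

I try maze.sense passing north, — result: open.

Invoking stack.push passing north, : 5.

I run maze.move passing north, giving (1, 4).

Calling maze.sense passing west, and see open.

Now I run stack.push passing west, — result: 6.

I run maze.move passing west, : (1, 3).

I use maze.sense passing west, — result: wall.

Then maze.sense passing north, yielding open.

Now I run stack.push passing north, yielding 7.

Now I run maze.move passing north, and see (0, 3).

I call maze.sense passing east, giving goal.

Then maze.move passing east, and observe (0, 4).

Answer: (0, 4)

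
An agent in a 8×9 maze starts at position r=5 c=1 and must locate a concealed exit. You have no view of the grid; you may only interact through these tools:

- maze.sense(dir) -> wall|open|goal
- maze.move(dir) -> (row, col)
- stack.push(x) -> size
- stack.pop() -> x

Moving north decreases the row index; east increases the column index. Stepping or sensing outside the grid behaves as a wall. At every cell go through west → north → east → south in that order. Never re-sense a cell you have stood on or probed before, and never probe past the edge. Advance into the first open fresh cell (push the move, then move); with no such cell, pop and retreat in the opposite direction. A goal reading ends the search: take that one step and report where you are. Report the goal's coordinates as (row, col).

→ maze.sense(dir='west')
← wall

→ maze.sense(dir='north')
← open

→ stack.push(x='north')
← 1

→ maze.move(dir='north')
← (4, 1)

→ maze.sense(dir='west')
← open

→ stack.push(x='west')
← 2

→ maze.move(dir='west')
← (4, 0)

→ maze.sense(dir='north')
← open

→ stack.push(x='north')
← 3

→ maze.move(dir='north')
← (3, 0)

→ maze.sense(dir='north')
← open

→ stack.push(x='north')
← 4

→ maze.move(dir='north')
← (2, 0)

→ maze.sense(dir='north')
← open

→ stack.push(x='north')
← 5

→ maze.move(dir='north')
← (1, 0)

→ maze.sense(dir='north')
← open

→ stack.push(x='north')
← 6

→ maze.move(dir='north')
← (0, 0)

→ maze.sense(dir='east')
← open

→ stack.push(x='east')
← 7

→ maze.move(dir='east')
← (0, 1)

→ maze.sense(dir='east')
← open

→ stack.push(x='east')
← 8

→ maze.move(dir='east')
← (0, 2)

→ maze.sense(dir='east')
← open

→ stack.push(x='east')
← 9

→ maze.move(dir='east')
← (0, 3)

→ maze.sense(dir='east')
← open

→ stack.push(x='east')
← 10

→ maze.move(dir='east')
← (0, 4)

→ maze.sense(dir='east')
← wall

→ maze.sense(dir='south')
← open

→ stack.push(x='south')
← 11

→ maze.move(dir='south')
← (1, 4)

→ maze.sense(dir='west')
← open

→ stack.push(x='west')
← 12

→ maze.move(dir='west')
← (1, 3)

→ maze.sense(dir='west')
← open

→ stack.push(x='west')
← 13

→ maze.move(dir='west')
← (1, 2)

→ maze.sense(dir='west')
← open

→ stack.push(x='west')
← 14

→ maze.move(dir='west')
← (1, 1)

→ maze.sense(dir='south')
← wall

→ stack.pop()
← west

→ maze.move(dir='east')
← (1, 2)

→ maze.sense(dir='south')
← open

→ stack.push(x='south')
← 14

→ maze.move(dir='south')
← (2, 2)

→ maze.sense(dir='east')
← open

→ stack.push(x='east')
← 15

→ maze.move(dir='east')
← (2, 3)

→ maze.sense(dir='east')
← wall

→ maze.sense(dir='south')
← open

→ stack.push(x='south')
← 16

→ maze.move(dir='south')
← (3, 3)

→ maze.sense(dir='west')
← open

→ stack.push(x='west')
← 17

→ maze.move(dir='west')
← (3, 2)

→ maze.sense(dir='west')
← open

→ stack.push(x='west')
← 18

→ maze.move(dir='west')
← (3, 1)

→ stack.pop()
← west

→ maze.move(dir='east')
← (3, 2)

→ maze.sense(dir='south')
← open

→ stack.push(x='south')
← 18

→ maze.move(dir='south')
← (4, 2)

→ maze.sense(dir='east')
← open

→ stack.push(x='east')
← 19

→ maze.move(dir='east')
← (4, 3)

→ maze.sense(dir='east')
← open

→ stack.push(x='east')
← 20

→ maze.move(dir='east')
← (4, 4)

→ maze.sense(dir='north')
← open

→ stack.push(x='north')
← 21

→ maze.move(dir='north')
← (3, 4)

→ maze.sense(dir='east')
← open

→ stack.push(x='east')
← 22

→ maze.move(dir='east')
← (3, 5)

→ maze.sense(dir='north')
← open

→ stack.push(x='north')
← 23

→ maze.move(dir='north')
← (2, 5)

→ maze.sense(dir='north')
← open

→ stack.push(x='north')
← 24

→ maze.move(dir='north')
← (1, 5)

→ maze.sense(dir='east')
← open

→ stack.push(x='east')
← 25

→ maze.move(dir='east')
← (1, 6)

→ maze.sense(dir='north')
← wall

→ maze.sense(dir='east')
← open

→ stack.push(x='east')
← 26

→ maze.move(dir='east')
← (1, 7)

→ maze.sense(dir='north')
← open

→ stack.push(x='north')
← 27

→ maze.move(dir='north')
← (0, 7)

→ maze.sense(dir='east')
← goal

→ maze.move(dir='east')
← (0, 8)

Answer: (0, 8)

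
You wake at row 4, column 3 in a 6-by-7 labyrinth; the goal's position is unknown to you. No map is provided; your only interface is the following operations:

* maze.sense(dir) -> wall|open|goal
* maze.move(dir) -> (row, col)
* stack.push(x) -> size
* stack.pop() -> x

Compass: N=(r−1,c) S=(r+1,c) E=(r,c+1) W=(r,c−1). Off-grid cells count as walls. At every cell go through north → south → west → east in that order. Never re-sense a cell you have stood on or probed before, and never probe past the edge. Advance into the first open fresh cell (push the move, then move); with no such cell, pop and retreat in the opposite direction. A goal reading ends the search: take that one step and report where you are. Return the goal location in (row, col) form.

% 1. maze.sense(north) == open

% 2. stack.push(north) == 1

% 3. maze.move(north) == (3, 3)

% 4. maze.sense(north) == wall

% 5. maze.sense(west) == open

% 6. stack.push(west) == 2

% 7. maze.move(west) == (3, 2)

% 8. maze.sense(north) == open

% 9. stack.push(north) == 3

% 10. maze.move(north) == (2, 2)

% 11. maze.sense(north) == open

% 12. stack.push(north) == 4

% 13. maze.move(north) == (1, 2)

% 14. maze.sense(north) == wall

% 15. maze.sense(west) == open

% 16. stack.push(west) == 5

% 17. maze.move(west) == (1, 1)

% 18. maze.sense(north) == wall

% 19. maze.sense(south) == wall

% 20. maze.sense(west) == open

% 21. stack.push(west) == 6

% 22. maze.move(west) == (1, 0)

% 23. maze.sense(north) == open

% 24. stack.push(north) == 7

% 25. maze.move(north) == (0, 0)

% 26. stack.pop() == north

% 27. maze.move(south) == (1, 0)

% 28. maze.sense(south) == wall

% 29. stack.pop() == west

% 30. maze.move(east) == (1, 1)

% 31. stack.pop() == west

% 32. maze.move(east) == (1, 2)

% 33. maze.sense(east) == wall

% 34. stack.pop() == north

% 35. maze.move(south) == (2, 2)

% 36. stack.pop() == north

% 37. maze.move(south) == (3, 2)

% 38. maze.sense(south) == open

% 39. stack.push(south) == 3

% 40. maze.move(south) == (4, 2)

% 41. maze.sense(south) == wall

% 42. maze.sense(west) == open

% 43. stack.push(west) == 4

% 44. maze.move(west) == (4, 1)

% 45. maze.sense(north) == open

% 46. stack.push(north) == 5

% 47. maze.move(north) == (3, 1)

% 48. maze.sense(west) == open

% 49. stack.push(west) == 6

% 50. maze.move(west) == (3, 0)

% 51. maze.sense(south) == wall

% 52. stack.pop() == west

% 53. maze.move(east) == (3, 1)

% 54. stack.pop() == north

% 55. maze.move(south) == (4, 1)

% 56. maze.sense(south) == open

% 57. stack.push(south) == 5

% 58. maze.move(south) == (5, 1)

% 59. maze.sense(west) == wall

% 60. stack.pop() == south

% 61. maze.move(north) == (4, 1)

% 62. stack.pop() == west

% 63. maze.move(east) == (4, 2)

% 64. stack.pop() == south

% 65. maze.move(north) == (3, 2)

% 66. stack.pop() == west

% 67. maze.move(east) == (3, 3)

% 68. maze.sense(east) == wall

% 69. stack.pop() == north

% 70. maze.move(south) == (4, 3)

% 71. maze.sense(south) == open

% 72. stack.push(south) == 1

% 73. maze.move(south) == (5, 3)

% 74. maze.sense(east) == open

% 75. stack.push(east) == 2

% 76. maze.move(east) == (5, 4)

% 77. maze.sense(north) == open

% 78. stack.push(north) == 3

% 79. maze.move(north) == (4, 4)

% 80. maze.sense(east) == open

% 81. stack.push(east) == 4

% 82. maze.move(east) == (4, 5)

% 83. maze.sense(north) == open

% 84. stack.push(north) == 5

% 85. maze.move(north) == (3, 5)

% 86. maze.sense(north) == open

% 87. stack.push(north) == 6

% 88. maze.move(north) == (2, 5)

% 89. maze.sense(north) == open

% 90. stack.push(north) == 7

% 91. maze.move(north) == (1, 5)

% 92. maze.sense(north) == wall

% 93. maze.sense(west) == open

% 94. stack.push(west) == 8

% 95. maze.move(west) == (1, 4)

% 96. maze.sense(north) == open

% 97. stack.push(north) == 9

% 98. maze.move(north) == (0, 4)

% 99. maze.sense(west) == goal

% 100. maze.move(west) == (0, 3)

Answer: (0, 3)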